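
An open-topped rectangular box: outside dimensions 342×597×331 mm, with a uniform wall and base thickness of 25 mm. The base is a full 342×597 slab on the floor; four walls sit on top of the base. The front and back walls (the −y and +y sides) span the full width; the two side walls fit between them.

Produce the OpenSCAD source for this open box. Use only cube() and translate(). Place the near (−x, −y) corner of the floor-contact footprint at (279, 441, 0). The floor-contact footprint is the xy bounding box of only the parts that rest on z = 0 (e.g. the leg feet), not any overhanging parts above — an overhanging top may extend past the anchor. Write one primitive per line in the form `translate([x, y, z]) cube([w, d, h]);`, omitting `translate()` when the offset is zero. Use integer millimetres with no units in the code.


translate([279, 441, 0]) cube([342, 597, 25]);
translate([279, 441, 25]) cube([342, 25, 306]);
translate([279, 1013, 25]) cube([342, 25, 306]);
translate([279, 466, 25]) cube([25, 547, 306]);
translate([596, 466, 25]) cube([25, 547, 306]);


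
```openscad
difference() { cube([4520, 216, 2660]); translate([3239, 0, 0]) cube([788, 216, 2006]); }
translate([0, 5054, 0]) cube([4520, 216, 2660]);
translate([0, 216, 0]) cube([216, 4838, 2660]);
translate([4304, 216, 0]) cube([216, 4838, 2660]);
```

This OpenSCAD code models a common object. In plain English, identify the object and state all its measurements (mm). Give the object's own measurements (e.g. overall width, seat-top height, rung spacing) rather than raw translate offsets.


A single room: four walls, each 2660 mm tall and 216 mm thick, enclosing an outside footprint 4520×5270 mm (x × y), no floor or roof. The front and back walls (−y and +y sides) run the full x-width; the side walls fit between their inner faces. A door opening 788 mm wide and 2006 mm tall is cut through the front wall from the floor up, its −x edge 3239 mm from the wall's −x end.


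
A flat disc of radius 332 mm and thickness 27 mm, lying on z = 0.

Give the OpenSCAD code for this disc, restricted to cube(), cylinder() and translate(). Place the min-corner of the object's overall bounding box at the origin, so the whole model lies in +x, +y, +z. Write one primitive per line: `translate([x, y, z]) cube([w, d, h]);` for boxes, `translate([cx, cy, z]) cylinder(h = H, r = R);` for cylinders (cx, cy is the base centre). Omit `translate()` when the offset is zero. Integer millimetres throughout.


translate([332, 332, 0]) cylinder(h = 27, r = 332);


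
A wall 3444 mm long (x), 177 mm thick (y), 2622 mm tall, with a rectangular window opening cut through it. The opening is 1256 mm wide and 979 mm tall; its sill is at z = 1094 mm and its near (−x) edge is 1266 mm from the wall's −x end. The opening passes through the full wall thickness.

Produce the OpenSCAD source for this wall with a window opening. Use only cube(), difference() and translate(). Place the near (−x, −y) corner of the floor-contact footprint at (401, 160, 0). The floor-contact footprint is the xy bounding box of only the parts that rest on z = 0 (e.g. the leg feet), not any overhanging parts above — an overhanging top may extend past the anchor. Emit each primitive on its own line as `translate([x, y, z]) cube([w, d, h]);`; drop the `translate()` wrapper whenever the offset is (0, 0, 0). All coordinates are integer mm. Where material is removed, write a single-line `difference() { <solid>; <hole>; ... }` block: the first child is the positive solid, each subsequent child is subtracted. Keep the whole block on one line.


difference() { translate([401, 160, 0]) cube([3444, 177, 2622]); translate([1667, 160, 1094]) cube([1256, 177, 979]); }


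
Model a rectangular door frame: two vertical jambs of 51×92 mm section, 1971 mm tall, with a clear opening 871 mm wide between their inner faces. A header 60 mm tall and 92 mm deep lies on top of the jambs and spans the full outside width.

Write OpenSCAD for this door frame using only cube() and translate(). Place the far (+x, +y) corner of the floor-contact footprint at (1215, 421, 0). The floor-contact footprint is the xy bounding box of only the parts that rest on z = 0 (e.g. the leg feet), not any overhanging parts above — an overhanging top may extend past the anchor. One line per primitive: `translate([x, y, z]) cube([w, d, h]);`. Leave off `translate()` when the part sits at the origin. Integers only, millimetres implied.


translate([242, 329, 0]) cube([51, 92, 1971]);
translate([1164, 329, 0]) cube([51, 92, 1971]);
translate([242, 329, 1971]) cube([973, 92, 60]);


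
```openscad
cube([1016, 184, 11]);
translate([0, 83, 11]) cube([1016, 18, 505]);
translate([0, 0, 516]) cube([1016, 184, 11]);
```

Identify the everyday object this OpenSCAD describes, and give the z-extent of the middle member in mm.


An I-beam. The web height is 505 mm.

Two wide flanges with a thin centred web — an I-beam. Overall 527 mm minus two 11 mm flanges gives a web of 527 − 2·11 = 505 mm.


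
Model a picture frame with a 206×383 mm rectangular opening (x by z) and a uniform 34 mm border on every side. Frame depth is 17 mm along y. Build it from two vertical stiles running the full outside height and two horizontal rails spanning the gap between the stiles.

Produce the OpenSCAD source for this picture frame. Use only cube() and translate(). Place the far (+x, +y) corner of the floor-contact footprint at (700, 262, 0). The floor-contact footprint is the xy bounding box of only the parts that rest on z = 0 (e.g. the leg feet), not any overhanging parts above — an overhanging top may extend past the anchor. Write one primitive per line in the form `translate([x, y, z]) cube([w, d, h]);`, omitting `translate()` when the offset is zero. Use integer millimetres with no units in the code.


translate([426, 245, 0]) cube([34, 17, 451]);
translate([666, 245, 0]) cube([34, 17, 451]);
translate([460, 245, 0]) cube([206, 17, 34]);
translate([460, 245, 417]) cube([206, 17, 34]);


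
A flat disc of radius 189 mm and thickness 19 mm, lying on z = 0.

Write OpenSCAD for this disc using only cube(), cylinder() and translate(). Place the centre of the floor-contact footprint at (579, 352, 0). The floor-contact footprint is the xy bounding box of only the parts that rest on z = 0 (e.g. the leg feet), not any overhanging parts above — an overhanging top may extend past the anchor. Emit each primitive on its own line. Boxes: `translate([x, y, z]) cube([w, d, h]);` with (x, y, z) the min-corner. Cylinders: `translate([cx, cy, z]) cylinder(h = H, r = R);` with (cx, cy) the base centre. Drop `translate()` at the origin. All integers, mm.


translate([579, 352, 0]) cylinder(h = 19, r = 189);


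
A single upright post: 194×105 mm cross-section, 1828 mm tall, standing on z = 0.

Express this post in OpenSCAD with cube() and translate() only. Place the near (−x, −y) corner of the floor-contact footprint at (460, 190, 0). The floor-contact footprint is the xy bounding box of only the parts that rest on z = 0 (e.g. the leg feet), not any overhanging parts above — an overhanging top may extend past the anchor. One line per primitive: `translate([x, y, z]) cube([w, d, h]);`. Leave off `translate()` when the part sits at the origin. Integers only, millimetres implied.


translate([460, 190, 0]) cube([194, 105, 1828]);


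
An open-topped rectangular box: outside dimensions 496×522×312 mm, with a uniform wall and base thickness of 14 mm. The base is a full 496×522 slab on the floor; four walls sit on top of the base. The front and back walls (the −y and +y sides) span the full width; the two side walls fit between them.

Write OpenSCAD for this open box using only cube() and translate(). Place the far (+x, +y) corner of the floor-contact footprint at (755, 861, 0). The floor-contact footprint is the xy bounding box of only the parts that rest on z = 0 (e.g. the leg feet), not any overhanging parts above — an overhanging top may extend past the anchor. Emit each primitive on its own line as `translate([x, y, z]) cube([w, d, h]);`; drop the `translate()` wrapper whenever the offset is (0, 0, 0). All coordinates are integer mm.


translate([259, 339, 0]) cube([496, 522, 14]);
translate([259, 339, 14]) cube([496, 14, 298]);
translate([259, 847, 14]) cube([496, 14, 298]);
translate([259, 353, 14]) cube([14, 494, 298]);
translate([741, 353, 14]) cube([14, 494, 298]);


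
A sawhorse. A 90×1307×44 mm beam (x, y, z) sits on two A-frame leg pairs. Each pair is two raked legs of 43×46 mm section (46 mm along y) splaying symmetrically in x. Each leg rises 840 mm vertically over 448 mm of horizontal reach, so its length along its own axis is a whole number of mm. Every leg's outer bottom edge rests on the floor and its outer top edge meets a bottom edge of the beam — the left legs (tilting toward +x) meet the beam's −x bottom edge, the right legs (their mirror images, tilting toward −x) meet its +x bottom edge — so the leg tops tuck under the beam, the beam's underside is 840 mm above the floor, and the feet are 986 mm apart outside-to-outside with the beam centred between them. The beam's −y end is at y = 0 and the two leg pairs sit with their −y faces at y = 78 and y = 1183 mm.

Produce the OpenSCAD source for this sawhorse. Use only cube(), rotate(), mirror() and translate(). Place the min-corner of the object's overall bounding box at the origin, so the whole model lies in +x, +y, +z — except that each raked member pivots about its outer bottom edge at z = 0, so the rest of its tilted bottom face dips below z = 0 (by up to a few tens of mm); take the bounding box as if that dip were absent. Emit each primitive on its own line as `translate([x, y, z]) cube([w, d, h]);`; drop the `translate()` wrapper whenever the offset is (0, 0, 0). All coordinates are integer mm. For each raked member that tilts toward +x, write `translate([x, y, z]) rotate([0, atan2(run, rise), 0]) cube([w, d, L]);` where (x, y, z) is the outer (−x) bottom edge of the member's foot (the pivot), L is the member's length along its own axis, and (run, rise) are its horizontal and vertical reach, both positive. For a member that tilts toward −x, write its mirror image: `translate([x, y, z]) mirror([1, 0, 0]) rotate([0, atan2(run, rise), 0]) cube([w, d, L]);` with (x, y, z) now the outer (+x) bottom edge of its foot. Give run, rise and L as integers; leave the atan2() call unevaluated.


translate([448, 0, 840]) cube([90, 1307, 44]);
translate([0, 78, 0]) rotate([0, atan2(448, 840), 0]) cube([43, 46, 952]);
translate([986, 78, 0]) mirror([1, 0, 0]) rotate([0, atan2(448, 840), 0]) cube([43, 46, 952]);
translate([0, 1183, 0]) rotate([0, atan2(448, 840), 0]) cube([43, 46, 952]);
translate([986, 1183, 0]) mirror([1, 0, 0]) rotate([0, atan2(448, 840), 0]) cube([43, 46, 952]);


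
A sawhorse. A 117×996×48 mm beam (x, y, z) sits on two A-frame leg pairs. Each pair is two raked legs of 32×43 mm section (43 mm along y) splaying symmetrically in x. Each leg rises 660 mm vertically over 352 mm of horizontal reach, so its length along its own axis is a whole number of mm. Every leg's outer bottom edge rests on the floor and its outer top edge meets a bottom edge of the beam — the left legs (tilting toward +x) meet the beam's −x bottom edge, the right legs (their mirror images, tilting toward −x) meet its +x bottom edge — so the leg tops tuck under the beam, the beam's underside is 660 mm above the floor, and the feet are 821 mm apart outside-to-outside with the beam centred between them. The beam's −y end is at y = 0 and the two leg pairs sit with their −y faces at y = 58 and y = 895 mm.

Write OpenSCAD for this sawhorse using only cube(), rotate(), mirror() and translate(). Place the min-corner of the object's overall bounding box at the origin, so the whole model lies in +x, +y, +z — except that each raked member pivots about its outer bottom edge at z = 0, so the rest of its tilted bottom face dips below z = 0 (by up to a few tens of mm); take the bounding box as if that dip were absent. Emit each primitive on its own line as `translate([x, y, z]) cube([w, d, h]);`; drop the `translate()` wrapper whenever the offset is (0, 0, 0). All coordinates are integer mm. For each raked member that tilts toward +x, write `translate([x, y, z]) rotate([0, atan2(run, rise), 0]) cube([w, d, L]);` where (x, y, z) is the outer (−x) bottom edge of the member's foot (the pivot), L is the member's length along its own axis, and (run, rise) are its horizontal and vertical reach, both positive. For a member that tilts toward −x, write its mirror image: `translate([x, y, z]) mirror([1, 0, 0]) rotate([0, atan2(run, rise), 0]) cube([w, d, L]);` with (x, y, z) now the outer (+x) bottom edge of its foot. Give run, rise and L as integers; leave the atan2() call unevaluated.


translate([352, 0, 660]) cube([117, 996, 48]);
translate([0, 58, 0]) rotate([0, atan2(352, 660), 0]) cube([32, 43, 748]);
translate([821, 58, 0]) mirror([1, 0, 0]) rotate([0, atan2(352, 660), 0]) cube([32, 43, 748]);
translate([0, 895, 0]) rotate([0, atan2(352, 660), 0]) cube([32, 43, 748]);
translate([821, 895, 0]) mirror([1, 0, 0]) rotate([0, atan2(352, 660), 0]) cube([32, 43, 748]);


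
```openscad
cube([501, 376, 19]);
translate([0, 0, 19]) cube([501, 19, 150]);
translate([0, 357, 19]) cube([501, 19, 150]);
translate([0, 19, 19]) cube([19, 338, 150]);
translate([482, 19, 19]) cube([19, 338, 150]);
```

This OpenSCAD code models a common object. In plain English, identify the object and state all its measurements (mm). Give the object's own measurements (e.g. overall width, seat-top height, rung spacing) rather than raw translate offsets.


An open-topped rectangular box: outside dimensions 501×376×169 mm, with a uniform wall and base thickness of 19 mm. The base is a full 501×376 slab on the floor; four walls sit on top of the base. The front and back walls (the −y and +y sides) span the full width; the two side walls fit between them.


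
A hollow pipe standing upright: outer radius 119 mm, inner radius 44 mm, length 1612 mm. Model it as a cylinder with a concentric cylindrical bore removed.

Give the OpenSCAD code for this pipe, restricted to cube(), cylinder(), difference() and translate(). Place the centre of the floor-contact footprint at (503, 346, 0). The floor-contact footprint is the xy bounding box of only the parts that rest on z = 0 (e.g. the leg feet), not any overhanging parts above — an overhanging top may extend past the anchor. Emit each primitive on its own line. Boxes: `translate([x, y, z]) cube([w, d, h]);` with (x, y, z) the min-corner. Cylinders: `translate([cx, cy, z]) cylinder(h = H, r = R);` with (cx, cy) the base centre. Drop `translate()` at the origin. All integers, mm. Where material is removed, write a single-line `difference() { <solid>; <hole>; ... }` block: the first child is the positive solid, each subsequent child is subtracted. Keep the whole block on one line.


difference() { translate([503, 346, 0]) cylinder(h = 1612, r = 119); translate([503, 346, 0]) cylinder(h = 1612, r = 44); }


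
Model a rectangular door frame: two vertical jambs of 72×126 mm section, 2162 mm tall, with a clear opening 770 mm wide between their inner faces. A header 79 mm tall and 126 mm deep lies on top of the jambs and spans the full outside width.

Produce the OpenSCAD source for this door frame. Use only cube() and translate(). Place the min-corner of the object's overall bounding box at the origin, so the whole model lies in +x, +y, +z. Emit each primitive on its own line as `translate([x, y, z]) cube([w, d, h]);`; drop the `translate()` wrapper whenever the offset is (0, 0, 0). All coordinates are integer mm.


cube([72, 126, 2162]);
translate([842, 0, 0]) cube([72, 126, 2162]);
translate([0, 0, 2162]) cube([914, 126, 79]);


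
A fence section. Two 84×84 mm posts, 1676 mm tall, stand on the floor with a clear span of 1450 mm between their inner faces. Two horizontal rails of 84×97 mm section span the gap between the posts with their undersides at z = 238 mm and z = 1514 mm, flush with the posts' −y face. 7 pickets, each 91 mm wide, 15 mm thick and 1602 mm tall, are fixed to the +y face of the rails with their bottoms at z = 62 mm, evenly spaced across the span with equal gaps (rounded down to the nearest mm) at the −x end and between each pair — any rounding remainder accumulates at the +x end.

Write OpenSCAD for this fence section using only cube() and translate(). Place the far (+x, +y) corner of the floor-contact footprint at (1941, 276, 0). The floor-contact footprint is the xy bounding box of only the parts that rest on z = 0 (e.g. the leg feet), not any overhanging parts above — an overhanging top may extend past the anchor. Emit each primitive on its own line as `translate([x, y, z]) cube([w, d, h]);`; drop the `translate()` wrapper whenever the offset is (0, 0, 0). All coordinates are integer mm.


translate([323, 192, 0]) cube([84, 84, 1676]);
translate([1857, 192, 0]) cube([84, 84, 1676]);
translate([407, 192, 238]) cube([1450, 84, 97]);
translate([407, 192, 1514]) cube([1450, 84, 97]);
translate([508, 276, 62]) cube([91, 15, 1602]);
translate([700, 276, 62]) cube([91, 15, 1602]);
translate([892, 276, 62]) cube([91, 15, 1602]);
translate([1084, 276, 62]) cube([91, 15, 1602]);
translate([1276, 276, 62]) cube([91, 15, 1602]);
translate([1468, 276, 62]) cube([91, 15, 1602]);
translate([1660, 276, 62]) cube([91, 15, 1602]);


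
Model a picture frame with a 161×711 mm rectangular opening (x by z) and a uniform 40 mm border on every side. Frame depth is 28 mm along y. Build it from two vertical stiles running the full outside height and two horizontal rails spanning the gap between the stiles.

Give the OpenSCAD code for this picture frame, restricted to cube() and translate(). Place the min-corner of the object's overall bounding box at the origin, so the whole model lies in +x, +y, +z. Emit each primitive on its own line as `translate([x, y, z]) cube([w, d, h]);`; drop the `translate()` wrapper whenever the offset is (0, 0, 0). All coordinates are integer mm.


cube([40, 28, 791]);
translate([201, 0, 0]) cube([40, 28, 791]);
translate([40, 0, 0]) cube([161, 28, 40]);
translate([40, 0, 751]) cube([161, 28, 40]);


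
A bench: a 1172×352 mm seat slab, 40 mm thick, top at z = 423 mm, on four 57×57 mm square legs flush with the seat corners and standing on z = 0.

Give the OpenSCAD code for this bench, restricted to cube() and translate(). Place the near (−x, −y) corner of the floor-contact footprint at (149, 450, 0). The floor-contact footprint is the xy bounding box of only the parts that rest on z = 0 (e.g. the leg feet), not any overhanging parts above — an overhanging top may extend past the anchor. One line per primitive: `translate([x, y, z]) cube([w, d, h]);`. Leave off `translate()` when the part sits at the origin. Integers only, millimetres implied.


translate([149, 450, 383]) cube([1172, 352, 40]);
translate([149, 450, 0]) cube([57, 57, 383]);
translate([149, 745, 0]) cube([57, 57, 383]);
translate([1264, 450, 0]) cube([57, 57, 383]);
translate([1264, 745, 0]) cube([57, 57, 383]);


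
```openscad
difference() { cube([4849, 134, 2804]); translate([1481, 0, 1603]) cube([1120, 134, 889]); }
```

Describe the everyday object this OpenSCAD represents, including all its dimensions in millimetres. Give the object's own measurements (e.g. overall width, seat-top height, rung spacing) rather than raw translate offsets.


A wall 4849 mm long (x), 134 mm thick (y), 2804 mm tall, with a rectangular window opening cut through it. The opening is 1120 mm wide and 889 mm tall; its sill is at z = 1603 mm and its near (−x) edge is 1481 mm from the wall's −x end. The opening passes through the full wall thickness.


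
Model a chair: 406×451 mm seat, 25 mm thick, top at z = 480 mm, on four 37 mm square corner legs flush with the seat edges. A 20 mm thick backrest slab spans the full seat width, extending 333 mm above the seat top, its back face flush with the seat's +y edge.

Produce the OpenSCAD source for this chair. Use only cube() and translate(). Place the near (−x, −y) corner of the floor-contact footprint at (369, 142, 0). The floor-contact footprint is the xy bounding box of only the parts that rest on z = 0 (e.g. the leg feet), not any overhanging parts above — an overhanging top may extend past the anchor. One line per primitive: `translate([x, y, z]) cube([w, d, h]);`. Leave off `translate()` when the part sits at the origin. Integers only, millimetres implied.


translate([369, 142, 455]) cube([406, 451, 25]);
translate([369, 142, 0]) cube([37, 37, 455]);
translate([738, 142, 0]) cube([37, 37, 455]);
translate([369, 556, 0]) cube([37, 37, 455]);
translate([738, 556, 0]) cube([37, 37, 455]);
translate([369, 573, 480]) cube([406, 20, 333]);


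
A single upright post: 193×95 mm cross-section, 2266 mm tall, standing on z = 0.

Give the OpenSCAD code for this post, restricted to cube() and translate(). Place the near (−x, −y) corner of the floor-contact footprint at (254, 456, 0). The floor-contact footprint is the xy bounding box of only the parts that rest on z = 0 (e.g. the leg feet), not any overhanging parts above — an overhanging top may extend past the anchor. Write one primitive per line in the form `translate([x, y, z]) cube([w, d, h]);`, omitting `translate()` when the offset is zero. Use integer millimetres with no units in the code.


translate([254, 456, 0]) cube([193, 95, 2266]);


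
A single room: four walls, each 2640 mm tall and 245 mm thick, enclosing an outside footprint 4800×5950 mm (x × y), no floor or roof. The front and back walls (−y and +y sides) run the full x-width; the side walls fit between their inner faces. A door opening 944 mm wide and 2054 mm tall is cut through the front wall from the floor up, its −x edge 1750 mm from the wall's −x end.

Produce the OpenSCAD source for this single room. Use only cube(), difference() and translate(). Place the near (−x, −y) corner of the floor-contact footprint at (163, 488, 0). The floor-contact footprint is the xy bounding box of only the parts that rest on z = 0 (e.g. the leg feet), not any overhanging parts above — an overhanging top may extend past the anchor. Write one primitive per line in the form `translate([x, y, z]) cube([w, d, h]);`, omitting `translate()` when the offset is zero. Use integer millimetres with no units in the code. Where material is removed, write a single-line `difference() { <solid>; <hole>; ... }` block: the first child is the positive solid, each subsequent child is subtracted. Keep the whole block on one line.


difference() { translate([163, 488, 0]) cube([4800, 245, 2640]); translate([1913, 488, 0]) cube([944, 245, 2054]); }
translate([163, 6193, 0]) cube([4800, 245, 2640]);
translate([163, 733, 0]) cube([245, 5460, 2640]);
translate([4718, 733, 0]) cube([245, 5460, 2640]);


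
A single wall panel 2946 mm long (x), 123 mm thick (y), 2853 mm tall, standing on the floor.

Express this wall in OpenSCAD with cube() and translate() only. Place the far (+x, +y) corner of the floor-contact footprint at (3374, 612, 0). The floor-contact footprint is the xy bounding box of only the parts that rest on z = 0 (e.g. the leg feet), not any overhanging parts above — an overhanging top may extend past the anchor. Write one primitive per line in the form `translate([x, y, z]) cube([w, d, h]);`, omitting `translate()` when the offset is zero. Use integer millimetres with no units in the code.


translate([428, 489, 0]) cube([2946, 123, 2853]);


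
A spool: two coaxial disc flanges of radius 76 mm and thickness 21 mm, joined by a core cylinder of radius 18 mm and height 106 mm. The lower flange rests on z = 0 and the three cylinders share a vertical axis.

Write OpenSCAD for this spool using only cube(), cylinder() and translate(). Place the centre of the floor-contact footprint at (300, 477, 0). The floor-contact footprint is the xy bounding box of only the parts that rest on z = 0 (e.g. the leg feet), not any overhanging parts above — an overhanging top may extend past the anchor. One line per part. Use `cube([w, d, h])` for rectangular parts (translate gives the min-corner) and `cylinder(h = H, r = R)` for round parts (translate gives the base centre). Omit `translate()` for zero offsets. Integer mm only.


translate([300, 477, 0]) cylinder(h = 21, r = 76);
translate([300, 477, 21]) cylinder(h = 106, r = 18);
translate([300, 477, 127]) cylinder(h = 21, r = 76);


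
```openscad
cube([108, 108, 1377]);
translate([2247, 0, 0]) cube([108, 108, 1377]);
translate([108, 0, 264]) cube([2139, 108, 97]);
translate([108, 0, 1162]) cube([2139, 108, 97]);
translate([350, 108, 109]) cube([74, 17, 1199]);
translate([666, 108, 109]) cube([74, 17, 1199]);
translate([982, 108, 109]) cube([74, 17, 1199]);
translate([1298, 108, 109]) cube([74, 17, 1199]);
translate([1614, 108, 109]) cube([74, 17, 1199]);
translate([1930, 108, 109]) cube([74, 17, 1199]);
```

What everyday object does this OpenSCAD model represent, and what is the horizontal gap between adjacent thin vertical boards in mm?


A fence section. The picket gap is 242 mm.

Two posts, two rails, 6 pickets — a fence section. Span 2139 mm holds 6 pickets of 74 mm with 7 equal gaps: ⌊(2139 − 6·74) / 7⌋ = 242 mm.


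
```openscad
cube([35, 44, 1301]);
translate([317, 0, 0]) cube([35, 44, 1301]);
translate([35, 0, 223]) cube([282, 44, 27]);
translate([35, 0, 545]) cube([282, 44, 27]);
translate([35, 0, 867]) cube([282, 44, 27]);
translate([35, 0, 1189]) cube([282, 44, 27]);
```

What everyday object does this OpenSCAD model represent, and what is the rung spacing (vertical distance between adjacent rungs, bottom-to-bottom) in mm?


A ladder. The rung spacing is 322 mm.

Two tall 35×44 posts with 4 short bars between them — a ladder. Adjacent rungs sit at z = 223 and z = 545, so the spacing is 545 − 223 = 322 mm.


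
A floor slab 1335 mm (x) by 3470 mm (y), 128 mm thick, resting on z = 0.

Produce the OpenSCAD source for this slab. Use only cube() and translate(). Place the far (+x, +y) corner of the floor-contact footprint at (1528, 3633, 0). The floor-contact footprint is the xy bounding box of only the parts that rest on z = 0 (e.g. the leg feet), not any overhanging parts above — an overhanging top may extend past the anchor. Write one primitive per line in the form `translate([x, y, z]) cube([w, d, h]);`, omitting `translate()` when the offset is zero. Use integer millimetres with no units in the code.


translate([193, 163, 0]) cube([1335, 3470, 128]);


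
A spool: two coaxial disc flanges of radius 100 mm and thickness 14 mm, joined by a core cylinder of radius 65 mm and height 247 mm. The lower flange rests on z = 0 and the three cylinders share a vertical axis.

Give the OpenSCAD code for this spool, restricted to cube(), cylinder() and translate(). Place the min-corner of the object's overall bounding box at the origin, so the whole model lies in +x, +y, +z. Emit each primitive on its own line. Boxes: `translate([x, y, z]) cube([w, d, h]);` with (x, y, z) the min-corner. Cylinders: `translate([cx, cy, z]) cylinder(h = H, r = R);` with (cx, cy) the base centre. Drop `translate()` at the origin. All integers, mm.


translate([100, 100, 0]) cylinder(h = 14, r = 100);
translate([100, 100, 14]) cylinder(h = 247, r = 65);
translate([100, 100, 261]) cylinder(h = 14, r = 100);


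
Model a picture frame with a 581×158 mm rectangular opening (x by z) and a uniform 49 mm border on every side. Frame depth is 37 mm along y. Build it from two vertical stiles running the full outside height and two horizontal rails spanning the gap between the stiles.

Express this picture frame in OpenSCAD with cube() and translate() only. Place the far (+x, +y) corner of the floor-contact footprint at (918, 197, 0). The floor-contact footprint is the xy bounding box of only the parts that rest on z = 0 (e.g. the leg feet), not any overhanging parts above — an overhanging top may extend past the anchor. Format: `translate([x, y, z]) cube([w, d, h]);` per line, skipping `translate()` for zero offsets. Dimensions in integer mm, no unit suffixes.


translate([239, 160, 0]) cube([49, 37, 256]);
translate([869, 160, 0]) cube([49, 37, 256]);
translate([288, 160, 0]) cube([581, 37, 49]);
translate([288, 160, 207]) cube([581, 37, 49]);


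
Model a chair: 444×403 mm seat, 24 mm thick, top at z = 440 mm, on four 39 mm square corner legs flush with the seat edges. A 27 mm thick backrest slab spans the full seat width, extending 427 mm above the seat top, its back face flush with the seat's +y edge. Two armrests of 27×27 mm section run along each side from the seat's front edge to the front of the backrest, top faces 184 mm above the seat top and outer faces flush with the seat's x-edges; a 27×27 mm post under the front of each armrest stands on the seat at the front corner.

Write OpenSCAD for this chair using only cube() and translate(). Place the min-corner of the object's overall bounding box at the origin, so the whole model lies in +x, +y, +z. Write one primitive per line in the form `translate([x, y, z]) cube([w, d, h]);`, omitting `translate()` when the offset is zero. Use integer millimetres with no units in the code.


translate([0, 0, 416]) cube([444, 403, 24]);
cube([39, 39, 416]);
translate([405, 0, 0]) cube([39, 39, 416]);
translate([0, 364, 0]) cube([39, 39, 416]);
translate([405, 364, 0]) cube([39, 39, 416]);
translate([0, 376, 440]) cube([444, 27, 427]);
translate([0, 0, 597]) cube([27, 376, 27]);
translate([417, 0, 597]) cube([27, 376, 27]);
translate([0, 0, 440]) cube([27, 27, 157]);
translate([417, 0, 440]) cube([27, 27, 157]);


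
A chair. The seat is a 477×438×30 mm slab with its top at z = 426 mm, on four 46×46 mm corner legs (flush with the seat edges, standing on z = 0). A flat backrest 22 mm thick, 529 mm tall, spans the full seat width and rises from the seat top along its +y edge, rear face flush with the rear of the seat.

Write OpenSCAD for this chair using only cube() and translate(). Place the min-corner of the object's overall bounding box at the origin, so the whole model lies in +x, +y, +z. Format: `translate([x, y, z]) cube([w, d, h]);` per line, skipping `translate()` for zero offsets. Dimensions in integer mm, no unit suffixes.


translate([0, 0, 396]) cube([477, 438, 30]);
cube([46, 46, 396]);
translate([431, 0, 0]) cube([46, 46, 396]);
translate([0, 392, 0]) cube([46, 46, 396]);
translate([431, 392, 0]) cube([46, 46, 396]);
translate([0, 416, 426]) cube([477, 22, 529]);


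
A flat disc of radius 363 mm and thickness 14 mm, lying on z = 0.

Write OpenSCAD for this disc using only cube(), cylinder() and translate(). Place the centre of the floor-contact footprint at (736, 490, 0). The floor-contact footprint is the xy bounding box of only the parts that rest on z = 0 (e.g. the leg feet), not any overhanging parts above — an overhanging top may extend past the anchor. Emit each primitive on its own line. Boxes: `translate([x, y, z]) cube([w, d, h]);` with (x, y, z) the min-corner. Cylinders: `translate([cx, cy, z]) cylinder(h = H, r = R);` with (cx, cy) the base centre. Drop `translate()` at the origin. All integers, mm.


translate([736, 490, 0]) cylinder(h = 14, r = 363);


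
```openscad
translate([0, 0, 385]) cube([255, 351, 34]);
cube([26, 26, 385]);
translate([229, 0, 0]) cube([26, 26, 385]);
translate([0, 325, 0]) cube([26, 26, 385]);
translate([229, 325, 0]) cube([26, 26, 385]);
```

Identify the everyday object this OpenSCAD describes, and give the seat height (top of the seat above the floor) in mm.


A stool. The seat height is 419 mm.

A 255×351×34 slab at z = 385 on four corner posts — a stool. The seat top is 385 + 34 = 419 mm.


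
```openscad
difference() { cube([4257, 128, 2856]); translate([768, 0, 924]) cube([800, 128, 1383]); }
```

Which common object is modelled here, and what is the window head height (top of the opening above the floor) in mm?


A wall with a window opening. The window head height is 2307 mm.

A wall with a rectangular opening subtracted — a window. Sill at z = 924, opening 1383 mm tall, so the head is at 924 + 1383 = 2307 mm.


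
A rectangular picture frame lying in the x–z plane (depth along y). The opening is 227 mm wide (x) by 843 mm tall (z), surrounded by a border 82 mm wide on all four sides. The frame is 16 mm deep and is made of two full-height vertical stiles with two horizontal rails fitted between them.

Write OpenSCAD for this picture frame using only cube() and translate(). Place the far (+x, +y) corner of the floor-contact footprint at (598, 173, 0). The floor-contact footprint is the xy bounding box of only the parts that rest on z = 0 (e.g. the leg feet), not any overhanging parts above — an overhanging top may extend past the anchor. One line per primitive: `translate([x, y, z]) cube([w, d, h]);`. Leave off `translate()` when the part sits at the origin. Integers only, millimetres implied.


translate([207, 157, 0]) cube([82, 16, 1007]);
translate([516, 157, 0]) cube([82, 16, 1007]);
translate([289, 157, 0]) cube([227, 16, 82]);
translate([289, 157, 925]) cube([227, 16, 82]);


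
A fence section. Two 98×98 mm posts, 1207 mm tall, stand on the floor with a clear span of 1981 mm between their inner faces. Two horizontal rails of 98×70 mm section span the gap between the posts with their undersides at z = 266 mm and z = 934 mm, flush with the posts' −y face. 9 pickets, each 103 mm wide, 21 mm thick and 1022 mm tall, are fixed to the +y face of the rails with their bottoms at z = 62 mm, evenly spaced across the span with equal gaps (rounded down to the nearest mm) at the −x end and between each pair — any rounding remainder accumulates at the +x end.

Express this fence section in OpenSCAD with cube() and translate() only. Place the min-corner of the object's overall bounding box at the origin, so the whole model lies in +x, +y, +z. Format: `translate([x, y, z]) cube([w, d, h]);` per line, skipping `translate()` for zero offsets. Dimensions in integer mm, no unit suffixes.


cube([98, 98, 1207]);
translate([2079, 0, 0]) cube([98, 98, 1207]);
translate([98, 0, 266]) cube([1981, 98, 70]);
translate([98, 0, 934]) cube([1981, 98, 70]);
translate([203, 98, 62]) cube([103, 21, 1022]);
translate([411, 98, 62]) cube([103, 21, 1022]);
translate([619, 98, 62]) cube([103, 21, 1022]);
translate([827, 98, 62]) cube([103, 21, 1022]);
translate([1035, 98, 62]) cube([103, 21, 1022]);
translate([1243, 98, 62]) cube([103, 21, 1022]);
translate([1451, 98, 62]) cube([103, 21, 1022]);
translate([1659, 98, 62]) cube([103, 21, 1022]);
translate([1867, 98, 62]) cube([103, 21, 1022]);


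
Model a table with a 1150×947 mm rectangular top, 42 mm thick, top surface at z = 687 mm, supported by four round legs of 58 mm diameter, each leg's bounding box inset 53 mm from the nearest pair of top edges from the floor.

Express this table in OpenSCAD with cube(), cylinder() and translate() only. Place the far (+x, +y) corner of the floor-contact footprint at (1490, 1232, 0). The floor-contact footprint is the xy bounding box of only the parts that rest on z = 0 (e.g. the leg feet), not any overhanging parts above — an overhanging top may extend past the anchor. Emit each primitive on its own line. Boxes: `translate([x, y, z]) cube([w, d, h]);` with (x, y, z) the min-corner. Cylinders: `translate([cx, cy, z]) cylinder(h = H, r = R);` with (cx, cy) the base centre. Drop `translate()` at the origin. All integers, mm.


translate([393, 338, 645]) cube([1150, 947, 42]);
translate([475, 420, 0]) cylinder(h = 645, r = 29);
translate([1461, 420, 0]) cylinder(h = 645, r = 29);
translate([475, 1203, 0]) cylinder(h = 645, r = 29);
translate([1461, 1203, 0]) cylinder(h = 645, r = 29);


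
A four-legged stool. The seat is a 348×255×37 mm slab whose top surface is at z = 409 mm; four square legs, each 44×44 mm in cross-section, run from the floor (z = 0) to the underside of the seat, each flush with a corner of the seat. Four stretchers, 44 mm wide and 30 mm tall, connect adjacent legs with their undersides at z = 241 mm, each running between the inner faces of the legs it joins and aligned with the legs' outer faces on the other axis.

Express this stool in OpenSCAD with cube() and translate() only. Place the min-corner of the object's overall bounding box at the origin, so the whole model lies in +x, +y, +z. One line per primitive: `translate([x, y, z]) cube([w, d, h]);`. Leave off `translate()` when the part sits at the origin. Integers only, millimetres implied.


translate([0, 0, 372]) cube([348, 255, 37]);
cube([44, 44, 372]);
translate([304, 0, 0]) cube([44, 44, 372]);
translate([0, 211, 0]) cube([44, 44, 372]);
translate([304, 211, 0]) cube([44, 44, 372]);
translate([44, 0, 241]) cube([260, 44, 30]);
translate([44, 211, 241]) cube([260, 44, 30]);
translate([0, 44, 241]) cube([44, 167, 30]);
translate([304, 44, 241]) cube([44, 167, 30]);


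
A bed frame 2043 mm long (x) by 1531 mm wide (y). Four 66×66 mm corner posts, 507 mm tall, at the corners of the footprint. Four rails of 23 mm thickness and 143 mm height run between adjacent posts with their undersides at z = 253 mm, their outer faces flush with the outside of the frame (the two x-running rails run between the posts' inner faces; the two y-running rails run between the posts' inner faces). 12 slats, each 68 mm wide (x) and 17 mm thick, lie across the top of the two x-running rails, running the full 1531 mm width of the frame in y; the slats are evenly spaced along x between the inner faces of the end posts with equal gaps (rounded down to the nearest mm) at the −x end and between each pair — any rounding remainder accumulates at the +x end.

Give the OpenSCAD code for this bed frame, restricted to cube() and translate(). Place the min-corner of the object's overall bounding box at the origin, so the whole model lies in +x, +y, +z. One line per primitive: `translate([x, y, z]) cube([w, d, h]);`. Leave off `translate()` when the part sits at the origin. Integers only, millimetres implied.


// slat z = rail_z + rail_h = 253 + 143 = 396
// slat gap = ⌊(1911 − 12·68) / 13⌋ = 84
cube([66, 66, 507]);
translate([0, 1465, 0]) cube([66, 66, 507]);
translate([1977, 0, 0]) cube([66, 66, 507]);
translate([1977, 1465, 0]) cube([66, 66, 507]);
translate([66, 0, 253]) cube([1911, 23, 143]);
translate([66, 1508, 253]) cube([1911, 23, 143]);
translate([0, 66, 253]) cube([23, 1399, 143]);
translate([2020, 66, 253]) cube([23, 1399, 143]);
translate([150, 0, 396]) cube([68, 1531, 17]);
translate([302, 0, 396]) cube([68, 1531, 17]);
translate([454, 0, 396]) cube([68, 1531, 17]);
translate([606, 0, 396]) cube([68, 1531, 17]);
translate([758, 0, 396]) cube([68, 1531, 17]);
translate([910, 0, 396]) cube([68, 1531, 17]);
translate([1062, 0, 396]) cube([68, 1531, 17]);
translate([1214, 0, 396]) cube([68, 1531, 17]);
translate([1366, 0, 396]) cube([68, 1531, 17]);
translate([1518, 0, 396]) cube([68, 1531, 17]);
translate([1670, 0, 396]) cube([68, 1531, 17]);
translate([1822, 0, 396]) cube([68, 1531, 17]);


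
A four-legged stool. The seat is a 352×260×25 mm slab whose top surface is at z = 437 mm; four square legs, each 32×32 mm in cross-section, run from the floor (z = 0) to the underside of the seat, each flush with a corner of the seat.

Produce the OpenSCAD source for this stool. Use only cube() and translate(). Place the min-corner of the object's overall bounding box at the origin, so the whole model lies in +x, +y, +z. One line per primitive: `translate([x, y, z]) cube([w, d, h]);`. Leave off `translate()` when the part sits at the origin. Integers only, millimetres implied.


translate([0, 0, 412]) cube([352, 260, 25]);
cube([32, 32, 412]);
translate([320, 0, 0]) cube([32, 32, 412]);
translate([0, 228, 0]) cube([32, 32, 412]);
translate([320, 228, 0]) cube([32, 32, 412]);


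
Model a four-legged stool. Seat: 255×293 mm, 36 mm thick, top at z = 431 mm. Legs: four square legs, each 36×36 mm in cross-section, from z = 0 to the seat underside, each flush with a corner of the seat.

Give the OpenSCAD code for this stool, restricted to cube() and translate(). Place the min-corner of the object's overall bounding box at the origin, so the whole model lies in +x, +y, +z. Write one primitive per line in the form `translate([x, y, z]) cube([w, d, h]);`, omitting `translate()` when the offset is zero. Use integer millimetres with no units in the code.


// leg_h = 431 - 36 = 395
translate([0, 0, 395]) cube([255, 293, 36]);
cube([36, 36, 395]);
translate([219, 0, 0]) cube([36, 36, 395]);
translate([0, 257, 0]) cube([36, 36, 395]);
translate([219, 257, 0]) cube([36, 36, 395]);
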